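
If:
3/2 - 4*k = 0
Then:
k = 3/8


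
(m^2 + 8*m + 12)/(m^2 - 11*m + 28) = (m^2 + 8*m + 12)/(m^2 - 11*m + 28)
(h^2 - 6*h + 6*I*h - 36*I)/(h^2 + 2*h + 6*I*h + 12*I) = (h - 6)/(h + 2)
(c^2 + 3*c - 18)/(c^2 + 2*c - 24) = (c - 3)/(c - 4)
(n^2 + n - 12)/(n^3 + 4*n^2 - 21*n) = (n + 4)/(n*(n + 7))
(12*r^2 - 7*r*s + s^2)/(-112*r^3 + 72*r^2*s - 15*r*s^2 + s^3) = (-3*r + s)/(28*r^2 - 11*r*s + s^2)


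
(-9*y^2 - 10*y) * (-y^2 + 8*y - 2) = 9*y^4 - 62*y^3 - 62*y^2 + 20*y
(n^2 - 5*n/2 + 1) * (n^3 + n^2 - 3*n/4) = n^5 - 3*n^4/2 - 9*n^3/4 + 23*n^2/8 - 3*n/4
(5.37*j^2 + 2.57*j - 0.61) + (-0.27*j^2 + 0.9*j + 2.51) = 5.1*j^2 + 3.47*j + 1.9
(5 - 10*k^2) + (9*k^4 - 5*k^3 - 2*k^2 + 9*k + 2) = 9*k^4 - 5*k^3 - 12*k^2 + 9*k + 7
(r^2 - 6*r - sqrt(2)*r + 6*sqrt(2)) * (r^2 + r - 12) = r^4 - 5*r^3 - sqrt(2)*r^3 - 18*r^2 + 5*sqrt(2)*r^2 + 18*sqrt(2)*r + 72*r - 72*sqrt(2)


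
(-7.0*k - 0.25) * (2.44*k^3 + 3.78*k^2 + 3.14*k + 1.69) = -17.08*k^4 - 27.07*k^3 - 22.925*k^2 - 12.615*k - 0.4225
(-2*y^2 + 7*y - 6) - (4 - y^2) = -y^2 + 7*y - 10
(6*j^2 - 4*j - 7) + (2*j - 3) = 6*j^2 - 2*j - 10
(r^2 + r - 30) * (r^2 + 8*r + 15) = r^4 + 9*r^3 - 7*r^2 - 225*r - 450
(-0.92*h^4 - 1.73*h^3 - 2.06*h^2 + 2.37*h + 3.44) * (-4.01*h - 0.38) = 3.6892*h^5 + 7.2869*h^4 + 8.918*h^3 - 8.7209*h^2 - 14.695*h - 1.3072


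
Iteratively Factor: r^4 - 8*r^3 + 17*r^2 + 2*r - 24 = (r - 3)*(r^3 - 5*r^2 + 2*r + 8) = (r - 4)*(r - 3)*(r^2 - r - 2) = (r - 4)*(r - 3)*(r - 2)*(r + 1)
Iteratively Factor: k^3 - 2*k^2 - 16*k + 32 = (k - 4)*(k^2 + 2*k - 8) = (k - 4)*(k - 2)*(k + 4)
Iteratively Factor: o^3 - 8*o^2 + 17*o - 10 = (o - 2)*(o^2 - 6*o + 5) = (o - 2)*(o - 1)*(o - 5)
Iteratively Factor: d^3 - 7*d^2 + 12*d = (d - 3)*(d^2 - 4*d) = (d - 4)*(d - 3)*(d)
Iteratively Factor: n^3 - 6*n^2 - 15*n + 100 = (n - 5)*(n^2 - n - 20) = (n - 5)*(n + 4)*(n - 5)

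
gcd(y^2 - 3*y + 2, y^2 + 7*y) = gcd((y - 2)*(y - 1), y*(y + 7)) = 1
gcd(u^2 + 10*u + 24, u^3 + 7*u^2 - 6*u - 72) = u^2 + 10*u + 24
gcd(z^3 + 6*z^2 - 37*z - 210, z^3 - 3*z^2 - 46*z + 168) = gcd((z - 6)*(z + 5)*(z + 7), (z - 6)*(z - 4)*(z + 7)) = z^2 + z - 42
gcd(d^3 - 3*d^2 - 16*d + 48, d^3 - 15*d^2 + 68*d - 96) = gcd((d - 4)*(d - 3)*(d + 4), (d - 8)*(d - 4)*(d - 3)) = d^2 - 7*d + 12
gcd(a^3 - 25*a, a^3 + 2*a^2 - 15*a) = a^2 + 5*a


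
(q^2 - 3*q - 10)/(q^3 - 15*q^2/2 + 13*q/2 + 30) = 2*(q + 2)/(2*q^2 - 5*q - 12)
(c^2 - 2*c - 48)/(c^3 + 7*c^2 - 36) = (c - 8)/(c^2 + c - 6)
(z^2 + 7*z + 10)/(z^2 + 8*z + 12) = (z + 5)/(z + 6)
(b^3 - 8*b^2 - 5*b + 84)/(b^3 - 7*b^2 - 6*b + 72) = (b - 7)/(b - 6)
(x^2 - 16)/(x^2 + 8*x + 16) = (x - 4)/(x + 4)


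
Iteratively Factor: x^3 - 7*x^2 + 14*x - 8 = (x - 4)*(x^2 - 3*x + 2) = (x - 4)*(x - 1)*(x - 2)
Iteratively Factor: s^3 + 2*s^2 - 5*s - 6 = (s + 1)*(s^2 + s - 6) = (s - 2)*(s + 1)*(s + 3)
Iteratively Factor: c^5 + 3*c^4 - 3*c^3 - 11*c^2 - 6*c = (c + 1)*(c^4 + 2*c^3 - 5*c^2 - 6*c) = (c + 1)^2*(c^3 + c^2 - 6*c) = (c + 1)^2*(c + 3)*(c^2 - 2*c) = (c - 2)*(c + 1)^2*(c + 3)*(c)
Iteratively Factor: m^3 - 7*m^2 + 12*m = (m)*(m^2 - 7*m + 12) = m*(m - 4)*(m - 3)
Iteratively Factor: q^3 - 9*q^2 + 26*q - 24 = (q - 2)*(q^2 - 7*q + 12) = (q - 4)*(q - 2)*(q - 3)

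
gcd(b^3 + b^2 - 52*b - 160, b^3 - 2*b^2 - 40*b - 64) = b^2 - 4*b - 32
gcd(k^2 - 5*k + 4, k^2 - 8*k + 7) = k - 1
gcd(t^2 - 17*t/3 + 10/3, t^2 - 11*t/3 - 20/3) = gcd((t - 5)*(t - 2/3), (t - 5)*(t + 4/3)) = t - 5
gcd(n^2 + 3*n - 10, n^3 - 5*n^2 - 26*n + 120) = n + 5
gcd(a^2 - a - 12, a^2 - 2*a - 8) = a - 4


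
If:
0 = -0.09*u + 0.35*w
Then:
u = 3.88888888888889*w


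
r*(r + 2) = r^2 + 2*r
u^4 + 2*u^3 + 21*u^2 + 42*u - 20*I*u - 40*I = (u + 2)*(u - 4*I)*(u - I)*(u + 5*I)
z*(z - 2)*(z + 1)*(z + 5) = z^4 + 4*z^3 - 7*z^2 - 10*z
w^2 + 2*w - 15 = (w - 3)*(w + 5)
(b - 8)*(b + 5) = b^2 - 3*b - 40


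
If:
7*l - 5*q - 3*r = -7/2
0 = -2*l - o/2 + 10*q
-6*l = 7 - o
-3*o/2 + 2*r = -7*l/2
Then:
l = -56/15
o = -77/5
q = -91/60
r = -301/60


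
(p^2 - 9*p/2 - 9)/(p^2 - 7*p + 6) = (p + 3/2)/(p - 1)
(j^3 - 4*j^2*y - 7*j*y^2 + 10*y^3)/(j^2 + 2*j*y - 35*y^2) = (j^2 + j*y - 2*y^2)/(j + 7*y)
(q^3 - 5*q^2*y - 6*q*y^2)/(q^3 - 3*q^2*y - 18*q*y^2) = (q + y)/(q + 3*y)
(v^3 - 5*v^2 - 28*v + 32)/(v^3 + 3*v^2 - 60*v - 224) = (v - 1)/(v + 7)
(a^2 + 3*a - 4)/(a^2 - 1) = (a + 4)/(a + 1)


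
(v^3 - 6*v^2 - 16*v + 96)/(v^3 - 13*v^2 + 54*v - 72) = (v + 4)/(v - 3)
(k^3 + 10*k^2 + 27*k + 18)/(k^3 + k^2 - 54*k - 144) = (k + 1)/(k - 8)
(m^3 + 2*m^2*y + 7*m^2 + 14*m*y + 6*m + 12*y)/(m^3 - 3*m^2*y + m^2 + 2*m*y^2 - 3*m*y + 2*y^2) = (m^2 + 2*m*y + 6*m + 12*y)/(m^2 - 3*m*y + 2*y^2)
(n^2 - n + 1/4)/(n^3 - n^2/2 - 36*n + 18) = (n - 1/2)/(n^2 - 36)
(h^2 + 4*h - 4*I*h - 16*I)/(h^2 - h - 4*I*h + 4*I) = (h + 4)/(h - 1)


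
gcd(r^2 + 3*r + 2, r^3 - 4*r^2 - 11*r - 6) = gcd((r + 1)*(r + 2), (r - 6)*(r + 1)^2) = r + 1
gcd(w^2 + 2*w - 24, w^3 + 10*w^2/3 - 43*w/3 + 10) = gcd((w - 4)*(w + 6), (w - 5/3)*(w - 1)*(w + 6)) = w + 6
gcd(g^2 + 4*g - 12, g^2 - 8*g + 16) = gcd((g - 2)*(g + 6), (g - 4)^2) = 1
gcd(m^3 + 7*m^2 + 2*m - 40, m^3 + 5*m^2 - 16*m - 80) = m^2 + 9*m + 20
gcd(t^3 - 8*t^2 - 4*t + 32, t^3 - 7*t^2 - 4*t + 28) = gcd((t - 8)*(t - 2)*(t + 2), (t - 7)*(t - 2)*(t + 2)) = t^2 - 4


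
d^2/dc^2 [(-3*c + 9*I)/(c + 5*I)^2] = 6*(-c + 19*I)/(c + 5*I)^4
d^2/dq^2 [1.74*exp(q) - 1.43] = 1.74*exp(q)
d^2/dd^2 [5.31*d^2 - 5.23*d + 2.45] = 10.6200000000000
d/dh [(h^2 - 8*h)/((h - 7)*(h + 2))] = (3*h^2 - 28*h + 112)/(h^4 - 10*h^3 - 3*h^2 + 140*h + 196)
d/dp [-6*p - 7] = -6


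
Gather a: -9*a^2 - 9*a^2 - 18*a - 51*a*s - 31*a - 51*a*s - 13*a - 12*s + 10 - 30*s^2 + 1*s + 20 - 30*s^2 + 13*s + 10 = -18*a^2 + a*(-102*s - 62) - 60*s^2 + 2*s + 40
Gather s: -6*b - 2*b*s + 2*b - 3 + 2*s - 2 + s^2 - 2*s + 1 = -2*b*s - 4*b + s^2 - 4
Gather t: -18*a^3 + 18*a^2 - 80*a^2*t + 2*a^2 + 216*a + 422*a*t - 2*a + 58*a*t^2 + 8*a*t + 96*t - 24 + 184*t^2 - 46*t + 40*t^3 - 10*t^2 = -18*a^3 + 20*a^2 + 214*a + 40*t^3 + t^2*(58*a + 174) + t*(-80*a^2 + 430*a + 50) - 24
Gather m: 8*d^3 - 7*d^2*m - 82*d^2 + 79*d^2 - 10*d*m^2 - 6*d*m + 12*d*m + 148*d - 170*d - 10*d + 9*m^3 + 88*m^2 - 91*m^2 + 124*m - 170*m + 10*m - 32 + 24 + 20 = 8*d^3 - 3*d^2 - 32*d + 9*m^3 + m^2*(-10*d - 3) + m*(-7*d^2 + 6*d - 36) + 12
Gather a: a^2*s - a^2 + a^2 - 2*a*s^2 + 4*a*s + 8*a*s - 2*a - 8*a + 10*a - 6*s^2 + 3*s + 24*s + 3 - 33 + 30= a^2*s + a*(-2*s^2 + 12*s) - 6*s^2 + 27*s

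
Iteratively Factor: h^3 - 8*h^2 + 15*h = (h - 3)*(h^2 - 5*h) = (h - 5)*(h - 3)*(h)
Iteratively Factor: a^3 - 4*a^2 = (a)*(a^2 - 4*a) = a^2*(a - 4)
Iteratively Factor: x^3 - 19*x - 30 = (x + 3)*(x^2 - 3*x - 10) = (x + 2)*(x + 3)*(x - 5)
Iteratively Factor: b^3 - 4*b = (b + 2)*(b^2 - 2*b) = (b - 2)*(b + 2)*(b)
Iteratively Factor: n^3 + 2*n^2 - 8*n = (n - 2)*(n^2 + 4*n) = (n - 2)*(n + 4)*(n)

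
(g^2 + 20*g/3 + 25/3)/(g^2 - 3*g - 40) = (g + 5/3)/(g - 8)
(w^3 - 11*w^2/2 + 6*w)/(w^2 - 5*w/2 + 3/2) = w*(w - 4)/(w - 1)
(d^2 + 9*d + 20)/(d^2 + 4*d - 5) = (d + 4)/(d - 1)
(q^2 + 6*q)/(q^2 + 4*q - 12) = q/(q - 2)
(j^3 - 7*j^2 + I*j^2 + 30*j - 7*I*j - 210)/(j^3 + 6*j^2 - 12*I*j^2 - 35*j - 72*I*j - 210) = (j^2 + j*(-7 + 6*I) - 42*I)/(j^2 + j*(6 - 7*I) - 42*I)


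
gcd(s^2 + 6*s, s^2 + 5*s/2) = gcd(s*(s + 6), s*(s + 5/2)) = s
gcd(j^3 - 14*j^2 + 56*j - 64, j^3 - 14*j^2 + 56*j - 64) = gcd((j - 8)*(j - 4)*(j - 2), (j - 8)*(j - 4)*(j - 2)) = j^3 - 14*j^2 + 56*j - 64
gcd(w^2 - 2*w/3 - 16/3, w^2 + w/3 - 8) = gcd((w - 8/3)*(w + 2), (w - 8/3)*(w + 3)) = w - 8/3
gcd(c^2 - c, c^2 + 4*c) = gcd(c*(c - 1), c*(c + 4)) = c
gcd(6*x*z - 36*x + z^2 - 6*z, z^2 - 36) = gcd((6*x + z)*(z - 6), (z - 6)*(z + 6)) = z - 6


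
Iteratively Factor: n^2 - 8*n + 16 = (n - 4)*(n - 4)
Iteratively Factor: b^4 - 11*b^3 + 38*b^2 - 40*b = (b - 4)*(b^3 - 7*b^2 + 10*b) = b*(b - 4)*(b^2 - 7*b + 10) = b*(b - 4)*(b - 2)*(b - 5)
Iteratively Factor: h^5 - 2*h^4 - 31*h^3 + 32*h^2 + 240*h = (h + 3)*(h^4 - 5*h^3 - 16*h^2 + 80*h) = (h - 5)*(h + 3)*(h^3 - 16*h) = h*(h - 5)*(h + 3)*(h^2 - 16) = h*(h - 5)*(h - 4)*(h + 3)*(h + 4)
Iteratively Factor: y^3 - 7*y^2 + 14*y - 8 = (y - 2)*(y^2 - 5*y + 4) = (y - 4)*(y - 2)*(y - 1)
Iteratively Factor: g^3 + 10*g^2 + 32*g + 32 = (g + 4)*(g^2 + 6*g + 8) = (g + 4)^2*(g + 2)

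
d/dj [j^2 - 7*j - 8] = 2*j - 7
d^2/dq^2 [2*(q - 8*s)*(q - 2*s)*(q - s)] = 12*q - 44*s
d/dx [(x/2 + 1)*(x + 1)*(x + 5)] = 3*x^2/2 + 8*x + 17/2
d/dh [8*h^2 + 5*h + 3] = 16*h + 5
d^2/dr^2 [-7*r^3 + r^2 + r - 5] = 2 - 42*r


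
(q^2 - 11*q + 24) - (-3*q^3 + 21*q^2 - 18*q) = 3*q^3 - 20*q^2 + 7*q + 24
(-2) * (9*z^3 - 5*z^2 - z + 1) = -18*z^3 + 10*z^2 + 2*z - 2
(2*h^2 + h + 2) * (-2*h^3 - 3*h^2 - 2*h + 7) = -4*h^5 - 8*h^4 - 11*h^3 + 6*h^2 + 3*h + 14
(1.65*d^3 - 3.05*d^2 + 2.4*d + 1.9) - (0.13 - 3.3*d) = 1.65*d^3 - 3.05*d^2 + 5.7*d + 1.77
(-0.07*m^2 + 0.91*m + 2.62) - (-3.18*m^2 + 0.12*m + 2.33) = 3.11*m^2 + 0.79*m + 0.29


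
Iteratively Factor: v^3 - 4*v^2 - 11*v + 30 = (v + 3)*(v^2 - 7*v + 10) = (v - 2)*(v + 3)*(v - 5)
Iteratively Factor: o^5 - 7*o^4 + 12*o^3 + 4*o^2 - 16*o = (o - 2)*(o^4 - 5*o^3 + 2*o^2 + 8*o) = (o - 2)^2*(o^3 - 3*o^2 - 4*o) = (o - 4)*(o - 2)^2*(o^2 + o) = (o - 4)*(o - 2)^2*(o + 1)*(o)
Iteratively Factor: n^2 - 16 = (n + 4)*(n - 4)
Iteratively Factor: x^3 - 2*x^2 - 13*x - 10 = (x + 2)*(x^2 - 4*x - 5) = (x - 5)*(x + 2)*(x + 1)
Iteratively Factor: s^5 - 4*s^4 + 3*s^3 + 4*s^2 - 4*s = (s - 2)*(s^4 - 2*s^3 - s^2 + 2*s) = (s - 2)*(s - 1)*(s^3 - s^2 - 2*s) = (s - 2)^2*(s - 1)*(s^2 + s) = s*(s - 2)^2*(s - 1)*(s + 1)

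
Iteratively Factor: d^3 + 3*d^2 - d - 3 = (d + 3)*(d^2 - 1) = (d - 1)*(d + 3)*(d + 1)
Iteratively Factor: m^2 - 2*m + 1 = (m - 1)*(m - 1)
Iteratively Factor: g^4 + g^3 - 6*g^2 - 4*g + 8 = (g + 2)*(g^3 - g^2 - 4*g + 4) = (g - 1)*(g + 2)*(g^2 - 4) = (g - 1)*(g + 2)^2*(g - 2)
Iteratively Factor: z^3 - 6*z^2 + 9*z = (z - 3)*(z^2 - 3*z) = (z - 3)^2*(z)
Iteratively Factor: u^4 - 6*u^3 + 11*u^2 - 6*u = (u - 1)*(u^3 - 5*u^2 + 6*u) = u*(u - 1)*(u^2 - 5*u + 6) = u*(u - 2)*(u - 1)*(u - 3)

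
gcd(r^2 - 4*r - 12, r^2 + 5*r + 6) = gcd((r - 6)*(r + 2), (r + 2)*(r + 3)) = r + 2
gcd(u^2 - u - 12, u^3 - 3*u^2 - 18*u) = u + 3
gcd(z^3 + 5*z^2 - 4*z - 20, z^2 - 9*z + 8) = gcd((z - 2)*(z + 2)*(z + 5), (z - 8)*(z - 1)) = 1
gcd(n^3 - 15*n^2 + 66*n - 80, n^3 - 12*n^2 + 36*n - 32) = n^2 - 10*n + 16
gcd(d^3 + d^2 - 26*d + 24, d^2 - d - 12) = d - 4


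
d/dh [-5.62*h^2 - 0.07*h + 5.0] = -11.24*h - 0.07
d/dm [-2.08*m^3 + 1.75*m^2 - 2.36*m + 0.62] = -6.24*m^2 + 3.5*m - 2.36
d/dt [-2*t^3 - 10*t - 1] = -6*t^2 - 10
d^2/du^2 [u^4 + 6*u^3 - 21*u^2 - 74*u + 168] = 12*u^2 + 36*u - 42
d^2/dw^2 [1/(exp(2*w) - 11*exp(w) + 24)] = ((11 - 4*exp(w))*(exp(2*w) - 11*exp(w) + 24) + 2*(2*exp(w) - 11)^2*exp(w))*exp(w)/(exp(2*w) - 11*exp(w) + 24)^3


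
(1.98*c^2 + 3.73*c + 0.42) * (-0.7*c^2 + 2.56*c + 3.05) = -1.386*c^4 + 2.4578*c^3 + 15.2938*c^2 + 12.4517*c + 1.281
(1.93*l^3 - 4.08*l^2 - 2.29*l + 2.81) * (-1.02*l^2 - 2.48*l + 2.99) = -1.9686*l^5 - 0.6248*l^4 + 18.2249*l^3 - 9.3862*l^2 - 13.8159*l + 8.4019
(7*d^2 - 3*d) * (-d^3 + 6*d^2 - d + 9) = -7*d^5 + 45*d^4 - 25*d^3 + 66*d^2 - 27*d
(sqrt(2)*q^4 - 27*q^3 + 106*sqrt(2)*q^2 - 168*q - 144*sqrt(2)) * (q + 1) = sqrt(2)*q^5 - 27*q^4 + sqrt(2)*q^4 - 27*q^3 + 106*sqrt(2)*q^3 - 168*q^2 + 106*sqrt(2)*q^2 - 144*sqrt(2)*q - 168*q - 144*sqrt(2)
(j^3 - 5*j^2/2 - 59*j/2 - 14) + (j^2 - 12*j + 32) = j^3 - 3*j^2/2 - 83*j/2 + 18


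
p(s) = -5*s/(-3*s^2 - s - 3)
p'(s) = -5*s*(6*s + 1)/(-3*s^2 - s - 3)^2 - 5/(-3*s^2 - s - 3) = 15*(1 - s^2)/(9*s^4 + 6*s^3 + 19*s^2 + 6*s + 9)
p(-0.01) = -0.02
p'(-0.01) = 1.68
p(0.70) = 0.68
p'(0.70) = 0.29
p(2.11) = 0.57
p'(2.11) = -0.15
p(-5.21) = -0.33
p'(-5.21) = -0.06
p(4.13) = 0.35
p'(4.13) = -0.07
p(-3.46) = -0.49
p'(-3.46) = -0.13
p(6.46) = 0.24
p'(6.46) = -0.03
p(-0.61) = -0.87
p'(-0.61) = 0.77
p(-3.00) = -0.56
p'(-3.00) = -0.16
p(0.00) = 0.00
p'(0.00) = 1.67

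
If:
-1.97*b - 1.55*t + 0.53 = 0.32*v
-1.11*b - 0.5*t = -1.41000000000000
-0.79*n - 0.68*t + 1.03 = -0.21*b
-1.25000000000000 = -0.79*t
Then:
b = 0.56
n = 0.09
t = 1.58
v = -9.44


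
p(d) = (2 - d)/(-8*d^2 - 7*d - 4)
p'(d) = (2 - d)*(16*d + 7)/(-8*d^2 - 7*d - 4)^2 - 1/(-8*d^2 - 7*d - 4) = (8*d^2 + 7*d - (d - 2)*(16*d + 7) + 4)/(8*d^2 + 7*d + 4)^2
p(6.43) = 0.01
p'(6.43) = -0.00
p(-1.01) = -0.59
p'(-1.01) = -0.87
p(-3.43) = -0.07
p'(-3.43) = -0.03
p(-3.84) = -0.06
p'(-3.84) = -0.02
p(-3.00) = -0.09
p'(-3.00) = -0.05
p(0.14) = -0.36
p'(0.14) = 0.85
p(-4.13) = -0.05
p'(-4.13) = -0.02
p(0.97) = -0.06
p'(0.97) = 0.12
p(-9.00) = -0.02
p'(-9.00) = 0.00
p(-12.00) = -0.01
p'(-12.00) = 0.00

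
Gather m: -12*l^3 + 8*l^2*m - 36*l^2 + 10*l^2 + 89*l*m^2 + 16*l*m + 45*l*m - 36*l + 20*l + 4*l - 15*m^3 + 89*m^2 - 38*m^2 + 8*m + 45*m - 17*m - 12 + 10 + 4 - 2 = -12*l^3 - 26*l^2 - 12*l - 15*m^3 + m^2*(89*l + 51) + m*(8*l^2 + 61*l + 36)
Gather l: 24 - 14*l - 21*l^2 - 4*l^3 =-4*l^3 - 21*l^2 - 14*l + 24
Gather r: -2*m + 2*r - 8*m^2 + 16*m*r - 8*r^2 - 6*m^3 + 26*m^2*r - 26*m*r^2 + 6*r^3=-6*m^3 - 8*m^2 - 2*m + 6*r^3 + r^2*(-26*m - 8) + r*(26*m^2 + 16*m + 2)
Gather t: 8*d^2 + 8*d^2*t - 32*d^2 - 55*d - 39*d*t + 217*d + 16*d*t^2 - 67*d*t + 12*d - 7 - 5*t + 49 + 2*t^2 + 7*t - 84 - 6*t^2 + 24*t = -24*d^2 + 174*d + t^2*(16*d - 4) + t*(8*d^2 - 106*d + 26) - 42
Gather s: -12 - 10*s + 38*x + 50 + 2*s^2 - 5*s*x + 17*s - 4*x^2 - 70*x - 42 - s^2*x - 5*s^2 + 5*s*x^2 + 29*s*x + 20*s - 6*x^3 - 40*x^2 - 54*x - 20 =s^2*(-x - 3) + s*(5*x^2 + 24*x + 27) - 6*x^3 - 44*x^2 - 86*x - 24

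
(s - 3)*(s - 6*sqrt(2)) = s^2 - 6*sqrt(2)*s - 3*s + 18*sqrt(2)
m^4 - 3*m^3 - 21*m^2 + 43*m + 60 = (m - 5)*(m - 3)*(m + 1)*(m + 4)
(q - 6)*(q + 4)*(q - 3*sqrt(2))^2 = q^4 - 6*sqrt(2)*q^3 - 2*q^3 - 6*q^2 + 12*sqrt(2)*q^2 - 36*q + 144*sqrt(2)*q - 432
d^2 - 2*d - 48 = (d - 8)*(d + 6)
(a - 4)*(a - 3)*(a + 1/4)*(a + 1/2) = a^4 - 25*a^3/4 + 55*a^2/8 + 65*a/8 + 3/2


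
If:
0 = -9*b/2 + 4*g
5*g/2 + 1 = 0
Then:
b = -16/45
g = -2/5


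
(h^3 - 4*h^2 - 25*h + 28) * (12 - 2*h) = -2*h^4 + 20*h^3 + 2*h^2 - 356*h + 336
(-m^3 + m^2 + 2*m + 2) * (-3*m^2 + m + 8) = 3*m^5 - 4*m^4 - 13*m^3 + 4*m^2 + 18*m + 16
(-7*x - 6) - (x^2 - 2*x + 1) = -x^2 - 5*x - 7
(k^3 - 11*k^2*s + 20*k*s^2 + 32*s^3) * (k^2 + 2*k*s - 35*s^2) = k^5 - 9*k^4*s - 37*k^3*s^2 + 457*k^2*s^3 - 636*k*s^4 - 1120*s^5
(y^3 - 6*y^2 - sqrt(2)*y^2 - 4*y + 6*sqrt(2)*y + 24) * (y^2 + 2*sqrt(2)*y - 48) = y^5 - 6*y^4 + sqrt(2)*y^4 - 56*y^3 - 6*sqrt(2)*y^3 + 40*sqrt(2)*y^2 + 336*y^2 - 240*sqrt(2)*y + 192*y - 1152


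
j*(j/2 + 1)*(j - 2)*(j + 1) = j^4/2 + j^3/2 - 2*j^2 - 2*j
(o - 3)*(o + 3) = o^2 - 9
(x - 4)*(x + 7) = x^2 + 3*x - 28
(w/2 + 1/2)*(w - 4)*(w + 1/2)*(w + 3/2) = w^4/2 - w^3/2 - 37*w^2/8 - 41*w/8 - 3/2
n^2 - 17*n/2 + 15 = (n - 6)*(n - 5/2)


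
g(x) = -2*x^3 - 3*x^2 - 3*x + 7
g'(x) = -6*x^2 - 6*x - 3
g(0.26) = 5.98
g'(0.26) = -4.97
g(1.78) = -19.12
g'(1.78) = -32.69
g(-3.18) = 50.52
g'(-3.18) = -44.59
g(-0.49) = 7.98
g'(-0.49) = -1.50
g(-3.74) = 80.88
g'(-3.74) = -64.49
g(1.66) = -15.40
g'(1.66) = -29.49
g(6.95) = -830.16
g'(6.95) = -334.52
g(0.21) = 6.22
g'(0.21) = -4.52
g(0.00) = 7.00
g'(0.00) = -3.00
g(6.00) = -551.00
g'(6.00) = -255.00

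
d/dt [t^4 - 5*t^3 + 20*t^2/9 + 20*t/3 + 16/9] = 4*t^3 - 15*t^2 + 40*t/9 + 20/3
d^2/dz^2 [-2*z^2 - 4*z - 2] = -4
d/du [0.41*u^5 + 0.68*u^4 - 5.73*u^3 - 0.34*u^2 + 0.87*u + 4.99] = 2.05*u^4 + 2.72*u^3 - 17.19*u^2 - 0.68*u + 0.87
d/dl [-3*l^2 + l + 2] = 1 - 6*l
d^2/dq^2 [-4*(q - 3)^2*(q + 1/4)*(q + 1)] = -48*q^2 + 114*q - 14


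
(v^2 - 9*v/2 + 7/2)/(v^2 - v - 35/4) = 2*(v - 1)/(2*v + 5)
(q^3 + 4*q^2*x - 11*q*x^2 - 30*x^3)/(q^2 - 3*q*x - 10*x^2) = (-q^2 - 2*q*x + 15*x^2)/(-q + 5*x)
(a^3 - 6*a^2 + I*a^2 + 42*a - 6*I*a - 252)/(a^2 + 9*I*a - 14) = (a^2 - 6*a*(1 + I) + 36*I)/(a + 2*I)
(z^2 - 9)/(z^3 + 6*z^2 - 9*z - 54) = 1/(z + 6)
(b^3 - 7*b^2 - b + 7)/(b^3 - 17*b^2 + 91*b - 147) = (b^2 - 1)/(b^2 - 10*b + 21)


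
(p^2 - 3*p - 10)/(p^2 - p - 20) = (p + 2)/(p + 4)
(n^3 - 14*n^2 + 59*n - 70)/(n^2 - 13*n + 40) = (n^2 - 9*n + 14)/(n - 8)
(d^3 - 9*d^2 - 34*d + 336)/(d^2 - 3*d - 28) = (d^2 - 2*d - 48)/(d + 4)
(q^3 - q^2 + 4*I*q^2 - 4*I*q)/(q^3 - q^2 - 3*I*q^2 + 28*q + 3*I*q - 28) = q/(q - 7*I)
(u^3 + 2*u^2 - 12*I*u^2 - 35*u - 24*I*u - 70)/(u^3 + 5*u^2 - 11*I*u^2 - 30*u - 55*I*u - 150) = (u^2 + u*(2 - 7*I) - 14*I)/(u^2 + u*(5 - 6*I) - 30*I)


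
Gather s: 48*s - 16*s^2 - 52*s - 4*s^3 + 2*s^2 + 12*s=-4*s^3 - 14*s^2 + 8*s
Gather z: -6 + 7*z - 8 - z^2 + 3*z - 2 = -z^2 + 10*z - 16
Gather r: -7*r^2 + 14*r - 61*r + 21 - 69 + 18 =-7*r^2 - 47*r - 30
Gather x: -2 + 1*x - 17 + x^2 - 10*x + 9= x^2 - 9*x - 10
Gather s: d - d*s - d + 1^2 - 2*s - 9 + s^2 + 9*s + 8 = s^2 + s*(7 - d)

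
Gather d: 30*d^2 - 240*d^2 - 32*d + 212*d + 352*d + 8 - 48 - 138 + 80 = -210*d^2 + 532*d - 98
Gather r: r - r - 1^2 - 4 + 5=0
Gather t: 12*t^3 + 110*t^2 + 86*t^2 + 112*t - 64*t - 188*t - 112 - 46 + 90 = 12*t^3 + 196*t^2 - 140*t - 68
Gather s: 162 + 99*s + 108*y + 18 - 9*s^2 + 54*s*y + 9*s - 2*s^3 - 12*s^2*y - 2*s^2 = -2*s^3 + s^2*(-12*y - 11) + s*(54*y + 108) + 108*y + 180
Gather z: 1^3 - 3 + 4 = 2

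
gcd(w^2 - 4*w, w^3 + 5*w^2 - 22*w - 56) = w - 4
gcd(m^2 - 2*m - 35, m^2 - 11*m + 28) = m - 7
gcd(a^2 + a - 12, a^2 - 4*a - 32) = a + 4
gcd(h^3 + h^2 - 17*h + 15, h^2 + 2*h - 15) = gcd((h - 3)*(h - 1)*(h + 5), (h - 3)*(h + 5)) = h^2 + 2*h - 15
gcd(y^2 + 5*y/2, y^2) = y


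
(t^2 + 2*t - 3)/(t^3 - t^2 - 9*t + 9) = 1/(t - 3)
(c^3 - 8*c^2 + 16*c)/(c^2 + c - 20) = c*(c - 4)/(c + 5)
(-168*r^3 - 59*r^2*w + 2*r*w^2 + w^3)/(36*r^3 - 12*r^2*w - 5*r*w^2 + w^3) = (-56*r^2 - r*w + w^2)/(12*r^2 - 8*r*w + w^2)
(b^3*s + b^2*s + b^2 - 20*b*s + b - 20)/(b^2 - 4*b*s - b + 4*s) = (b^3*s + b^2*s + b^2 - 20*b*s + b - 20)/(b^2 - 4*b*s - b + 4*s)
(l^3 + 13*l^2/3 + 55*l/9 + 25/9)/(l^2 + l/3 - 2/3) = (9*l^2 + 30*l + 25)/(3*(3*l - 2))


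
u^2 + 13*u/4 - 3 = (u - 3/4)*(u + 4)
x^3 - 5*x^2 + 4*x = x*(x - 4)*(x - 1)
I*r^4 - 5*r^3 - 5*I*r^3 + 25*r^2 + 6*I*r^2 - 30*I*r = r*(r - 5)*(r + 6*I)*(I*r + 1)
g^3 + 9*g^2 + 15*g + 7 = (g + 1)^2*(g + 7)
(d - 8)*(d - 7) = d^2 - 15*d + 56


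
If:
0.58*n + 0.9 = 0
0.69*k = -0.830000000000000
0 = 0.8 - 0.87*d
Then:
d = 0.92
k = -1.20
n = -1.55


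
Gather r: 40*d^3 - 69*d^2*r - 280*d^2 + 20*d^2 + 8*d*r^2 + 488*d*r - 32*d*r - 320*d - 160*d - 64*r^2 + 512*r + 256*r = 40*d^3 - 260*d^2 - 480*d + r^2*(8*d - 64) + r*(-69*d^2 + 456*d + 768)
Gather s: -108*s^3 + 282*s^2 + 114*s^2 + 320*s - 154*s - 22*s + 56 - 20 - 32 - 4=-108*s^3 + 396*s^2 + 144*s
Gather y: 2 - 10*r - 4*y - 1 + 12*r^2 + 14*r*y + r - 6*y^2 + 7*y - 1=12*r^2 - 9*r - 6*y^2 + y*(14*r + 3)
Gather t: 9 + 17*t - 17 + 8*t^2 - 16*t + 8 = 8*t^2 + t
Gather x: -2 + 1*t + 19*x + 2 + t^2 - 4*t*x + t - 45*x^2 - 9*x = t^2 + 2*t - 45*x^2 + x*(10 - 4*t)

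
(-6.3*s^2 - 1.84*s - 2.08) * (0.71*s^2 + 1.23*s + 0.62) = -4.473*s^4 - 9.0554*s^3 - 7.646*s^2 - 3.6992*s - 1.2896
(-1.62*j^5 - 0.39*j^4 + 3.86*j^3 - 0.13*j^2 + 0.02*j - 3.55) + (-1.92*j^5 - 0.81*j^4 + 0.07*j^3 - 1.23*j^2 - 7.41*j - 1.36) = -3.54*j^5 - 1.2*j^4 + 3.93*j^3 - 1.36*j^2 - 7.39*j - 4.91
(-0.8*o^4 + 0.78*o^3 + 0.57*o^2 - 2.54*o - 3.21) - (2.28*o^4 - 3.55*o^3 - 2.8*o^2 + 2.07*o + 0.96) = -3.08*o^4 + 4.33*o^3 + 3.37*o^2 - 4.61*o - 4.17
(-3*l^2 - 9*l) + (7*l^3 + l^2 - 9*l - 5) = 7*l^3 - 2*l^2 - 18*l - 5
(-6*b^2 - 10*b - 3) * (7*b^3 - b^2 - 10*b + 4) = -42*b^5 - 64*b^4 + 49*b^3 + 79*b^2 - 10*b - 12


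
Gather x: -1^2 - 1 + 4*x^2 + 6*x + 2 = 4*x^2 + 6*x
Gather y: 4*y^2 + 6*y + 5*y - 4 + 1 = 4*y^2 + 11*y - 3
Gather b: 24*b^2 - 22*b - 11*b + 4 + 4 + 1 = 24*b^2 - 33*b + 9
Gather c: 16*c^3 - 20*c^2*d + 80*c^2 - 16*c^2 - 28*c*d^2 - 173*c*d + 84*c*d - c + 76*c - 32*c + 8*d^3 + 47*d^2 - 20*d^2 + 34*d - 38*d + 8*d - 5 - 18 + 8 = 16*c^3 + c^2*(64 - 20*d) + c*(-28*d^2 - 89*d + 43) + 8*d^3 + 27*d^2 + 4*d - 15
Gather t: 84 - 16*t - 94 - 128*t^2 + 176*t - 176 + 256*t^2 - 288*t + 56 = 128*t^2 - 128*t - 130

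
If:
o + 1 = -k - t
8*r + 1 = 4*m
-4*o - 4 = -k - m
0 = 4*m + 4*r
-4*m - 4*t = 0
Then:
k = 1/20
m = 1/12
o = -29/30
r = -1/12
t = -1/12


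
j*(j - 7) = j^2 - 7*j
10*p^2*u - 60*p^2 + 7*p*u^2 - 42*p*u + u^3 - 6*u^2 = (2*p + u)*(5*p + u)*(u - 6)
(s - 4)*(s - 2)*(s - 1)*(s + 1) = s^4 - 6*s^3 + 7*s^2 + 6*s - 8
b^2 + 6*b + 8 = (b + 2)*(b + 4)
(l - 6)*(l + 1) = l^2 - 5*l - 6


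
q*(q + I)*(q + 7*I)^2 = q^4 + 15*I*q^3 - 63*q^2 - 49*I*q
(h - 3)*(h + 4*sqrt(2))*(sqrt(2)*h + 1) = sqrt(2)*h^3 - 3*sqrt(2)*h^2 + 9*h^2 - 27*h + 4*sqrt(2)*h - 12*sqrt(2)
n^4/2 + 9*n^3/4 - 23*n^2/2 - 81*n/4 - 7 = (n/2 + 1/2)*(n - 4)*(n + 1/2)*(n + 7)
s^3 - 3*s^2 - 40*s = s*(s - 8)*(s + 5)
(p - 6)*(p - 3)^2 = p^3 - 12*p^2 + 45*p - 54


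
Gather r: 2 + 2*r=2*r + 2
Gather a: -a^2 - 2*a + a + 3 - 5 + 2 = -a^2 - a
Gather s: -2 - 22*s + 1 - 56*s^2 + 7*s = -56*s^2 - 15*s - 1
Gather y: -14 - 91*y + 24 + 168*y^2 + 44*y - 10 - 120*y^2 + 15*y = 48*y^2 - 32*y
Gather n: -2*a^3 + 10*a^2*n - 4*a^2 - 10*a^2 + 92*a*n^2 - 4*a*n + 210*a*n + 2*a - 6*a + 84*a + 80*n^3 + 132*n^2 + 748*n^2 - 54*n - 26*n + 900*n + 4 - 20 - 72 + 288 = -2*a^3 - 14*a^2 + 80*a + 80*n^3 + n^2*(92*a + 880) + n*(10*a^2 + 206*a + 820) + 200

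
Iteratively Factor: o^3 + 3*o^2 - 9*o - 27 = (o + 3)*(o^2 - 9) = (o + 3)^2*(o - 3)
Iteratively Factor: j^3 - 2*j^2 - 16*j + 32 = (j - 2)*(j^2 - 16) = (j - 4)*(j - 2)*(j + 4)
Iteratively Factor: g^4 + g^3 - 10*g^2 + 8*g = (g - 2)*(g^3 + 3*g^2 - 4*g) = (g - 2)*(g - 1)*(g^2 + 4*g) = g*(g - 2)*(g - 1)*(g + 4)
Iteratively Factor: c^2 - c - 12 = (c + 3)*(c - 4)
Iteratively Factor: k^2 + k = (k)*(k + 1)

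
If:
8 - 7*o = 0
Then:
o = 8/7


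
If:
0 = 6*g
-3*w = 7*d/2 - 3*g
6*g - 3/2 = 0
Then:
No Solution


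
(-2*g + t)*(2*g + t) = -4*g^2 + t^2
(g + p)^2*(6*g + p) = 6*g^3 + 13*g^2*p + 8*g*p^2 + p^3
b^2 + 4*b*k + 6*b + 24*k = (b + 6)*(b + 4*k)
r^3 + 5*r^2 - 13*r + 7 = (r - 1)^2*(r + 7)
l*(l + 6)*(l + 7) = l^3 + 13*l^2 + 42*l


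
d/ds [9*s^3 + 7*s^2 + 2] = s*(27*s + 14)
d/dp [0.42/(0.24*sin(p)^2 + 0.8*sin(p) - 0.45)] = -(0.2016*sin(p) + 0.336)*cos(p)/(0.24*sin(p)^2 + 0.8*sin(p) - 0.45)^2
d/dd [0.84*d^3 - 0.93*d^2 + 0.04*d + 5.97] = 2.52*d^2 - 1.86*d + 0.04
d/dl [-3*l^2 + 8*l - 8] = 8 - 6*l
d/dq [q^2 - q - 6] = 2*q - 1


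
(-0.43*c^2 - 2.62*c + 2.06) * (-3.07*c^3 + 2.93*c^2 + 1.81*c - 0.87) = 1.3201*c^5 + 6.7835*c^4 - 14.7791*c^3 + 1.6677*c^2 + 6.008*c - 1.7922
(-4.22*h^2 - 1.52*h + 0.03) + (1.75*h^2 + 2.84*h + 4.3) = -2.47*h^2 + 1.32*h + 4.33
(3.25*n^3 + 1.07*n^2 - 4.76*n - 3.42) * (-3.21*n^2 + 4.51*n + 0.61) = -10.4325*n^5 + 11.2228*n^4 + 22.0878*n^3 - 9.8367*n^2 - 18.3278*n - 2.0862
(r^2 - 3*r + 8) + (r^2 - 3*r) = 2*r^2 - 6*r + 8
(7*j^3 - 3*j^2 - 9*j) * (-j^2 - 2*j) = -7*j^5 - 11*j^4 + 15*j^3 + 18*j^2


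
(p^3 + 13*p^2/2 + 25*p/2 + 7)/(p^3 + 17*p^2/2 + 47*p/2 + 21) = (p + 1)/(p + 3)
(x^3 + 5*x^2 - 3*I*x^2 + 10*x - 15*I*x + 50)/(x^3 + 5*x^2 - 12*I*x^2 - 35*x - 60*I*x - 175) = (x + 2*I)/(x - 7*I)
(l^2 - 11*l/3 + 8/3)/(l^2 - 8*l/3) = (l - 1)/l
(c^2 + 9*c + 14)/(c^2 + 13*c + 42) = (c + 2)/(c + 6)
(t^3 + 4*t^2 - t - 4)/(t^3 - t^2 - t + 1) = (t + 4)/(t - 1)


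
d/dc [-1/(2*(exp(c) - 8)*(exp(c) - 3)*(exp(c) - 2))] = ((exp(c) - 8)*(exp(c) - 3) + (exp(c) - 8)*(exp(c) - 2) + (exp(c) - 3)*(exp(c) - 2))*exp(c)/(2*(exp(c) - 8)^2*(exp(c) - 3)^2*(exp(c) - 2)^2)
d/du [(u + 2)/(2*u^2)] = (-u - 4)/(2*u^3)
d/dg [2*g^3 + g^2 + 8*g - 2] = 6*g^2 + 2*g + 8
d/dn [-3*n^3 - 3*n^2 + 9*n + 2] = -9*n^2 - 6*n + 9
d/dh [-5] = 0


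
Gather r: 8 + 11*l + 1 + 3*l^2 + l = 3*l^2 + 12*l + 9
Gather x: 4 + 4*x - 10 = 4*x - 6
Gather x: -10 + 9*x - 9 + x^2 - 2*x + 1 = x^2 + 7*x - 18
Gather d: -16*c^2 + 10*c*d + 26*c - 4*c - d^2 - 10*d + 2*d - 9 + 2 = -16*c^2 + 22*c - d^2 + d*(10*c - 8) - 7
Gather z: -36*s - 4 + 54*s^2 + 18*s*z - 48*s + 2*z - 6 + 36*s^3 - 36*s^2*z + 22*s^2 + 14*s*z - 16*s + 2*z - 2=36*s^3 + 76*s^2 - 100*s + z*(-36*s^2 + 32*s + 4) - 12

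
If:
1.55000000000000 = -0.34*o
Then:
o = -4.56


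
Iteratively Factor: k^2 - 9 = (k + 3)*(k - 3)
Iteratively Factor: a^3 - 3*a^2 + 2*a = (a)*(a^2 - 3*a + 2) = a*(a - 1)*(a - 2)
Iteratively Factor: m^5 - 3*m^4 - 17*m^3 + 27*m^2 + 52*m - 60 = (m + 3)*(m^4 - 6*m^3 + m^2 + 24*m - 20) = (m - 2)*(m + 3)*(m^3 - 4*m^2 - 7*m + 10) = (m - 5)*(m - 2)*(m + 3)*(m^2 + m - 2) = (m - 5)*(m - 2)*(m + 2)*(m + 3)*(m - 1)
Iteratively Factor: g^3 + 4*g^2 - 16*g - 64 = (g + 4)*(g^2 - 16) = (g - 4)*(g + 4)*(g + 4)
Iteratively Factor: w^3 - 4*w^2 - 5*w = (w - 5)*(w^2 + w) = (w - 5)*(w + 1)*(w)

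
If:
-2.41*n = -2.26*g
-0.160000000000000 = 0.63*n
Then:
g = -0.27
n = -0.25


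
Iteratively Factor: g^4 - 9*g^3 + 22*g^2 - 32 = (g - 2)*(g^3 - 7*g^2 + 8*g + 16) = (g - 4)*(g - 2)*(g^2 - 3*g - 4) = (g - 4)^2*(g - 2)*(g + 1)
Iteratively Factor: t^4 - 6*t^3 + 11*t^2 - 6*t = (t - 2)*(t^3 - 4*t^2 + 3*t) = (t - 2)*(t - 1)*(t^2 - 3*t) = t*(t - 2)*(t - 1)*(t - 3)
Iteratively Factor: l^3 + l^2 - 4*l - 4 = (l - 2)*(l^2 + 3*l + 2) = (l - 2)*(l + 1)*(l + 2)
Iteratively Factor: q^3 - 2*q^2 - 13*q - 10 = (q + 2)*(q^2 - 4*q - 5) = (q + 1)*(q + 2)*(q - 5)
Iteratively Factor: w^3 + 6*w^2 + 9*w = (w + 3)*(w^2 + 3*w) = w*(w + 3)*(w + 3)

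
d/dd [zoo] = 0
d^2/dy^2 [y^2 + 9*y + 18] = 2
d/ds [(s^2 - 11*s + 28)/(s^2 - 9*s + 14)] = 2/(s^2 - 4*s + 4)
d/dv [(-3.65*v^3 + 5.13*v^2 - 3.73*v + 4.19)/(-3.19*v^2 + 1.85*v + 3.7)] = (11.6435*v^4 - 13.505*v^3 - 42.9232*v^2 + 64.6942*v - 21.5525)/(10.1761*v^4 - 11.803*v^3 - 20.1835*v^2 + 13.69*v + 13.69)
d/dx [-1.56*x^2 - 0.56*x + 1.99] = -3.12*x - 0.56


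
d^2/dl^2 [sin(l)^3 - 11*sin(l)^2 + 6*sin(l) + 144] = -9*sin(l)^3 + 44*sin(l)^2 - 22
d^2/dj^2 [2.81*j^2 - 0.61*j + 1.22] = 5.62000000000000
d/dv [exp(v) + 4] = exp(v)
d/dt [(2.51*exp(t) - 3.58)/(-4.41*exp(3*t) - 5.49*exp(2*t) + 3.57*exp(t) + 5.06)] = (22.1382*exp(3*t) - 33.5835*exp(2*t) - 39.3084*exp(t) + 25.4812)*exp(t)/(19.4481*exp(6*t) + 48.4218*exp(5*t) - 1.3473*exp(4*t) - 83.8278*exp(3*t) - 42.8139*exp(2*t) + 36.1284*exp(t) + 25.6036)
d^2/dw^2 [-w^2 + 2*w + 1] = -2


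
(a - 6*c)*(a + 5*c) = a^2 - a*c - 30*c^2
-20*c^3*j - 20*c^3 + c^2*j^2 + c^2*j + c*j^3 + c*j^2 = (-4*c + j)*(5*c + j)*(c*j + c)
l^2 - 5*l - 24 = (l - 8)*(l + 3)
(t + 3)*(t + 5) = t^2 + 8*t + 15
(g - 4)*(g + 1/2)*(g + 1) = g^3 - 5*g^2/2 - 11*g/2 - 2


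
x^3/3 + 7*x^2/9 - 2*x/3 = x*(x/3 + 1)*(x - 2/3)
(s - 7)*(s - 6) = s^2 - 13*s + 42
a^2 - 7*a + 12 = (a - 4)*(a - 3)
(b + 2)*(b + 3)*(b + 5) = b^3 + 10*b^2 + 31*b + 30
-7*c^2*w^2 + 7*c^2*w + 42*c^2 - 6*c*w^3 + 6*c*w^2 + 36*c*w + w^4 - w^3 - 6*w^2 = (-7*c + w)*(c + w)*(w - 3)*(w + 2)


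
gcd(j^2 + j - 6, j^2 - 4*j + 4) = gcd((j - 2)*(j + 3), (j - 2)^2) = j - 2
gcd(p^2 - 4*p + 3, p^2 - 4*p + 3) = p^2 - 4*p + 3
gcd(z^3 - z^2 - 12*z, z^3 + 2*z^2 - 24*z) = z^2 - 4*z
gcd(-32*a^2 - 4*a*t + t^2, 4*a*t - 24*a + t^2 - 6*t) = 4*a + t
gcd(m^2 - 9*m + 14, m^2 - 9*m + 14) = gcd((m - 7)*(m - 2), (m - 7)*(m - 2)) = m^2 - 9*m + 14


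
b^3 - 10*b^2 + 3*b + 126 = (b - 7)*(b - 6)*(b + 3)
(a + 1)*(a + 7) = a^2 + 8*a + 7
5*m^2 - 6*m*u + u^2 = (-5*m + u)*(-m + u)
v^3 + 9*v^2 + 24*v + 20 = (v + 2)^2*(v + 5)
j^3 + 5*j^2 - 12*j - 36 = (j - 3)*(j + 2)*(j + 6)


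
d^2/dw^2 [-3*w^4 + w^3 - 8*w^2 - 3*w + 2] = -36*w^2 + 6*w - 16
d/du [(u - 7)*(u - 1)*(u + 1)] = 3*u^2 - 14*u - 1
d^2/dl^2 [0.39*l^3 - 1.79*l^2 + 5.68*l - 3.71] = 2.34*l - 3.58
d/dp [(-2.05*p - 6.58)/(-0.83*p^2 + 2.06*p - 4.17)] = (-1.7015*p^2 - 10.9228*p + 22.1033)/(0.6889*p^4 - 3.4196*p^3 + 11.1658*p^2 - 17.1804*p + 17.3889)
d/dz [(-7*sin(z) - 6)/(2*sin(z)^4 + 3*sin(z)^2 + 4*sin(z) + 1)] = (42*(1 - cos(z)^2)^2 + 72*sin(z) - 12*sin(3*z) - 21*cos(z)^2 + 38)*cos(z)/(2*(1 - cos(z)^2)^2 + 4*sin(z) - 3*cos(z)^2 + 4)^2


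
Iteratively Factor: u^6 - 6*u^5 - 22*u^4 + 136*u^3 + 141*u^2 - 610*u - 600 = (u + 4)*(u^5 - 10*u^4 + 18*u^3 + 64*u^2 - 115*u - 150) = (u - 3)*(u + 4)*(u^4 - 7*u^3 - 3*u^2 + 55*u + 50) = (u - 5)*(u - 3)*(u + 4)*(u^3 - 2*u^2 - 13*u - 10) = (u - 5)^2*(u - 3)*(u + 4)*(u^2 + 3*u + 2) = (u - 5)^2*(u - 3)*(u + 1)*(u + 4)*(u + 2)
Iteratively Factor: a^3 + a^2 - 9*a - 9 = (a + 3)*(a^2 - 2*a - 3) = (a + 1)*(a + 3)*(a - 3)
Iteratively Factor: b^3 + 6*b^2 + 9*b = (b)*(b^2 + 6*b + 9) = b*(b + 3)*(b + 3)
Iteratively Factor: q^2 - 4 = (q + 2)*(q - 2)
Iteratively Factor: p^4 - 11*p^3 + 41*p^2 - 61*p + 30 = (p - 2)*(p^3 - 9*p^2 + 23*p - 15) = (p - 3)*(p - 2)*(p^2 - 6*p + 5) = (p - 3)*(p - 2)*(p - 1)*(p - 5)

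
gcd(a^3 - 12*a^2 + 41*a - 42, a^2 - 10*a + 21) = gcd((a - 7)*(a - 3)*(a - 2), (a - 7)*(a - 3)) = a^2 - 10*a + 21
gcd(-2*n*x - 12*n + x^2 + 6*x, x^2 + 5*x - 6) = x + 6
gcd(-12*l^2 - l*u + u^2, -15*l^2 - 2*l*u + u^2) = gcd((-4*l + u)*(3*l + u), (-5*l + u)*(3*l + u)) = 3*l + u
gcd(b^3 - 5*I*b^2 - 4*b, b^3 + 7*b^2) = b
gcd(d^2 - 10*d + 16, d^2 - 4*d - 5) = 1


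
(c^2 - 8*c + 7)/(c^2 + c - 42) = (c^2 - 8*c + 7)/(c^2 + c - 42)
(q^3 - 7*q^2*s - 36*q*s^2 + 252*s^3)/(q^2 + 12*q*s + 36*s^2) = (q^2 - 13*q*s + 42*s^2)/(q + 6*s)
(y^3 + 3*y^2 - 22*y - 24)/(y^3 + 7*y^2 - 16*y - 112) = (y^2 + 7*y + 6)/(y^2 + 11*y + 28)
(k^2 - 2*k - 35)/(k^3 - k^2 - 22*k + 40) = (k - 7)/(k^2 - 6*k + 8)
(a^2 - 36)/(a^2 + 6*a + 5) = (a^2 - 36)/(a^2 + 6*a + 5)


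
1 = 1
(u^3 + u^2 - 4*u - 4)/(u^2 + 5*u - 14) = (u^2 + 3*u + 2)/(u + 7)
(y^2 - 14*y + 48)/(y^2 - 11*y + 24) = (y - 6)/(y - 3)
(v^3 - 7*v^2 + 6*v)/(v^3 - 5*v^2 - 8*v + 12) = v/(v + 2)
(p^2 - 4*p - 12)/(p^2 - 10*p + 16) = (p^2 - 4*p - 12)/(p^2 - 10*p + 16)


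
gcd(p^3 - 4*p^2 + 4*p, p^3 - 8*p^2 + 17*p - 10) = p - 2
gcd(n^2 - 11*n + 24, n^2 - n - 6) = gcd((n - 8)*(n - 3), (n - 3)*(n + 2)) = n - 3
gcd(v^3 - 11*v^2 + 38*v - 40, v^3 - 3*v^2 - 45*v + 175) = v - 5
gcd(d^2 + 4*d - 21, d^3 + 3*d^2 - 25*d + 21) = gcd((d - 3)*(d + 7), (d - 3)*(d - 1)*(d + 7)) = d^2 + 4*d - 21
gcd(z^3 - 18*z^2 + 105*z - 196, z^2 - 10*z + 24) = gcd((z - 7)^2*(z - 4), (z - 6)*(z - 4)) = z - 4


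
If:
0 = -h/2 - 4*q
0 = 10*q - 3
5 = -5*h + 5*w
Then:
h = -12/5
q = 3/10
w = -7/5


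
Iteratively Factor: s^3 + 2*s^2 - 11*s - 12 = (s - 3)*(s^2 + 5*s + 4) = (s - 3)*(s + 4)*(s + 1)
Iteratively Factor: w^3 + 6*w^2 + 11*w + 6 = (w + 2)*(w^2 + 4*w + 3) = (w + 2)*(w + 3)*(w + 1)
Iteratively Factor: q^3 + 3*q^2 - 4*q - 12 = (q - 2)*(q^2 + 5*q + 6) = (q - 2)*(q + 2)*(q + 3)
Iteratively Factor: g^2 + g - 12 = (g + 4)*(g - 3)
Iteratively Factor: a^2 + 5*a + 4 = (a + 1)*(a + 4)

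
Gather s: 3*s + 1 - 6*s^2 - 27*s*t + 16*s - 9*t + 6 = -6*s^2 + s*(19 - 27*t) - 9*t + 7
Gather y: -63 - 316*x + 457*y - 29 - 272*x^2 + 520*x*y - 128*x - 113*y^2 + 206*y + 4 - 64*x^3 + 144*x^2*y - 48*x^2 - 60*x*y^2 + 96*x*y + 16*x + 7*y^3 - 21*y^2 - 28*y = -64*x^3 - 320*x^2 - 428*x + 7*y^3 + y^2*(-60*x - 134) + y*(144*x^2 + 616*x + 635) - 88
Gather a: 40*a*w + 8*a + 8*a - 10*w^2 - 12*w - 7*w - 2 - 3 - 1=a*(40*w + 16) - 10*w^2 - 19*w - 6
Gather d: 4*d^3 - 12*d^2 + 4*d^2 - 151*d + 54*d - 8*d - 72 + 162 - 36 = 4*d^3 - 8*d^2 - 105*d + 54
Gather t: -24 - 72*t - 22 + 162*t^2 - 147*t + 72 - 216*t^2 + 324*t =-54*t^2 + 105*t + 26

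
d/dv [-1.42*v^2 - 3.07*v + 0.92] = -2.84*v - 3.07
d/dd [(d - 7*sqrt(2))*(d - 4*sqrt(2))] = 2*d - 11*sqrt(2)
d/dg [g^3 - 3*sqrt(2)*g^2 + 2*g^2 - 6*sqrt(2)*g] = 3*g^2 - 6*sqrt(2)*g + 4*g - 6*sqrt(2)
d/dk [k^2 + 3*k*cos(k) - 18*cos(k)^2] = -3*k*sin(k) + 2*k + 18*sin(2*k) + 3*cos(k)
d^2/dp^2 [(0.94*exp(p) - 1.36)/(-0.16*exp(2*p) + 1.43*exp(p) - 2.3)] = (-0.024064*exp(4*p) - 0.0758079999999999*exp(3*p) + 1.142016*exp(2*p) - 2.312516*exp(p) - 0.499559999999999)*exp(p)/(0.004096*exp(6*p) - 0.109824*exp(5*p) + 1.158192*exp(4*p) - 6.081647*exp(3*p) + 16.64901*exp(2*p) - 22.6941*exp(p) + 12.167)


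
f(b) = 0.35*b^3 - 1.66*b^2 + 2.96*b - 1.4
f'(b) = 1.05*b^2 - 3.32*b + 2.96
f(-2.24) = -20.29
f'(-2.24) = 15.67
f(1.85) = 0.61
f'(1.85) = 0.41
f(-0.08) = -1.65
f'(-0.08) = 3.23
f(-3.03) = -35.35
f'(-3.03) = 22.66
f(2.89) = 1.74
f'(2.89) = 2.13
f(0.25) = -0.76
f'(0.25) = 2.20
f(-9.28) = -451.54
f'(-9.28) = 124.19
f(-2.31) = -21.41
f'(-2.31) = 16.23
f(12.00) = 399.88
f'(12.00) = 114.32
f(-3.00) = -34.67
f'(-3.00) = 22.37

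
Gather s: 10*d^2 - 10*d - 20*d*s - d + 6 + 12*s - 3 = 10*d^2 - 11*d + s*(12 - 20*d) + 3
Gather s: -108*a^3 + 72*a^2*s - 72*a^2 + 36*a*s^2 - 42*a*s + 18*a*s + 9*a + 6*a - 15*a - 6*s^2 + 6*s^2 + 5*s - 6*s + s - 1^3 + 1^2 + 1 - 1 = -108*a^3 - 72*a^2 + 36*a*s^2 + s*(72*a^2 - 24*a)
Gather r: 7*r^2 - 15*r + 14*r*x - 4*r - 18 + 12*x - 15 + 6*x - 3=7*r^2 + r*(14*x - 19) + 18*x - 36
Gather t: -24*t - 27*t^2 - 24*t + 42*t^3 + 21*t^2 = 42*t^3 - 6*t^2 - 48*t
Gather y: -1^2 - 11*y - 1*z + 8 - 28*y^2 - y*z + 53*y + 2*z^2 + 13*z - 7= -28*y^2 + y*(42 - z) + 2*z^2 + 12*z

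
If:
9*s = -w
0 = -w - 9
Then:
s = 1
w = -9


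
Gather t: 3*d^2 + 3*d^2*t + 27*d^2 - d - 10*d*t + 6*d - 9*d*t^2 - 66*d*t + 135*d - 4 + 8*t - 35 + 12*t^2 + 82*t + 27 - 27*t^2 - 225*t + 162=30*d^2 + 140*d + t^2*(-9*d - 15) + t*(3*d^2 - 76*d - 135) + 150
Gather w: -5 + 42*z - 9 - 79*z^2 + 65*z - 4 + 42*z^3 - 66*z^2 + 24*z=42*z^3 - 145*z^2 + 131*z - 18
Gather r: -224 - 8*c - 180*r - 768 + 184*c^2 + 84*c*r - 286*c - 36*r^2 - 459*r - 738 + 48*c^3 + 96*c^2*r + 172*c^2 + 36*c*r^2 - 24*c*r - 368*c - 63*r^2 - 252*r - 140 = 48*c^3 + 356*c^2 - 662*c + r^2*(36*c - 99) + r*(96*c^2 + 60*c - 891) - 1870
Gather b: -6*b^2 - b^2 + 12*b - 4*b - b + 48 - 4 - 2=-7*b^2 + 7*b + 42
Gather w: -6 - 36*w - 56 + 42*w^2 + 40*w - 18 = 42*w^2 + 4*w - 80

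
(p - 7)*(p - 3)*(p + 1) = p^3 - 9*p^2 + 11*p + 21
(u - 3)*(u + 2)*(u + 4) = u^3 + 3*u^2 - 10*u - 24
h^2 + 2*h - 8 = (h - 2)*(h + 4)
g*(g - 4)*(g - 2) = g^3 - 6*g^2 + 8*g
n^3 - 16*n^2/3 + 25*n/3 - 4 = (n - 3)*(n - 4/3)*(n - 1)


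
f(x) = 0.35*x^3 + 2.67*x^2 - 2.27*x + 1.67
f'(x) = 1.05*x^2 + 5.34*x - 2.27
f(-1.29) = 8.29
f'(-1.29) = -7.41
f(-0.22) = 2.29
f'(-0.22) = -3.39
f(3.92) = 54.88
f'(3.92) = 34.80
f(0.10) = 1.47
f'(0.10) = -1.73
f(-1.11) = 7.00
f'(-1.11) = -6.90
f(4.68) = 85.40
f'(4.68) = 45.72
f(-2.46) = 18.20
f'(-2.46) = -9.05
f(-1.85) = 12.79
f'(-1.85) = -8.56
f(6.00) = 159.77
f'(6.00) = 67.57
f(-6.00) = 35.81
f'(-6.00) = 3.49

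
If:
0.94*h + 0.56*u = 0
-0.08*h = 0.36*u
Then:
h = 0.00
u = 0.00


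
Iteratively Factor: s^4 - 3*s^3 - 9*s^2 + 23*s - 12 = (s - 1)*(s^3 - 2*s^2 - 11*s + 12) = (s - 1)^2*(s^2 - s - 12) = (s - 1)^2*(s + 3)*(s - 4)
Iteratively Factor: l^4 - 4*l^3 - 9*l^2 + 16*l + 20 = (l + 2)*(l^3 - 6*l^2 + 3*l + 10) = (l - 2)*(l + 2)*(l^2 - 4*l - 5) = (l - 5)*(l - 2)*(l + 2)*(l + 1)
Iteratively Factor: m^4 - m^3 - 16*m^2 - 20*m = (m + 2)*(m^3 - 3*m^2 - 10*m) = m*(m + 2)*(m^2 - 3*m - 10) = m*(m + 2)^2*(m - 5)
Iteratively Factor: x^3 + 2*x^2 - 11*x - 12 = (x - 3)*(x^2 + 5*x + 4) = (x - 3)*(x + 4)*(x + 1)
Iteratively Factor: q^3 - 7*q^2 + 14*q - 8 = (q - 1)*(q^2 - 6*q + 8) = (q - 2)*(q - 1)*(q - 4)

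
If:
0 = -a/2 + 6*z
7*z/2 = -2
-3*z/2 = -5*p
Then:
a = -48/7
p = -6/35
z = -4/7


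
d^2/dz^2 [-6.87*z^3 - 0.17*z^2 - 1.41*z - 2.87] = -41.22*z - 0.34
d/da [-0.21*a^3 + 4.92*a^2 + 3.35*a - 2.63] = -0.63*a^2 + 9.84*a + 3.35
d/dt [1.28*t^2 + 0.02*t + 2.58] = 2.56*t + 0.02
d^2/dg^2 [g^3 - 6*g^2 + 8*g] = 6*g - 12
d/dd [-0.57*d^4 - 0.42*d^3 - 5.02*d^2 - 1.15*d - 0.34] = -2.28*d^3 - 1.26*d^2 - 10.04*d - 1.15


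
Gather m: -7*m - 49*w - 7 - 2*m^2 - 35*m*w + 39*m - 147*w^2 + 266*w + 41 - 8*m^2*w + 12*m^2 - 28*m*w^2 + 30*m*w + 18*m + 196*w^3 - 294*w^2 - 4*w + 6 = m^2*(10 - 8*w) + m*(-28*w^2 - 5*w + 50) + 196*w^3 - 441*w^2 + 213*w + 40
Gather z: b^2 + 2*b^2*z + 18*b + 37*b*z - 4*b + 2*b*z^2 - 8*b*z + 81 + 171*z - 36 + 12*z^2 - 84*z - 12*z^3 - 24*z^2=b^2 + 14*b - 12*z^3 + z^2*(2*b - 12) + z*(2*b^2 + 29*b + 87) + 45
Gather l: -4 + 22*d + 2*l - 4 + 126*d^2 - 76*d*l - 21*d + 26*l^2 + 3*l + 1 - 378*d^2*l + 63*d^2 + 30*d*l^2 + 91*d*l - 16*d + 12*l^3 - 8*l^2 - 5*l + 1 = 189*d^2 - 15*d + 12*l^3 + l^2*(30*d + 18) + l*(-378*d^2 + 15*d) - 6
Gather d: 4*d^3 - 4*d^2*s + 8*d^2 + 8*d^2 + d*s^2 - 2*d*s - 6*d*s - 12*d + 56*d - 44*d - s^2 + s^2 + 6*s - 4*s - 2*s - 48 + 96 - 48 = 4*d^3 + d^2*(16 - 4*s) + d*(s^2 - 8*s)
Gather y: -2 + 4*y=4*y - 2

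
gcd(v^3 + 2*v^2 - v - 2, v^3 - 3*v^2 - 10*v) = v + 2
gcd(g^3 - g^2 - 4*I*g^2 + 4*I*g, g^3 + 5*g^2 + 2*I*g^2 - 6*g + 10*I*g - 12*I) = g - 1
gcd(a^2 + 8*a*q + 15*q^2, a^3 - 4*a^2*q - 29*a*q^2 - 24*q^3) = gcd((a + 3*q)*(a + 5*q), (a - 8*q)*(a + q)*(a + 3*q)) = a + 3*q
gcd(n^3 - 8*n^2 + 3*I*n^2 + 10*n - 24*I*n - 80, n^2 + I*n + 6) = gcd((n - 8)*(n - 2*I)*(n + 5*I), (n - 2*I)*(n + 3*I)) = n - 2*I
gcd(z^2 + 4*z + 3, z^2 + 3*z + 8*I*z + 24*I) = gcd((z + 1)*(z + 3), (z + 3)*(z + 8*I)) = z + 3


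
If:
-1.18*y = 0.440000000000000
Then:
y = -0.37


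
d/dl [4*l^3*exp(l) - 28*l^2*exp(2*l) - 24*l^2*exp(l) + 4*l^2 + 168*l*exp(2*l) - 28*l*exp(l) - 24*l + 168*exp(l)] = 4*l^3*exp(l) - 56*l^2*exp(2*l) - 12*l^2*exp(l) + 280*l*exp(2*l) - 76*l*exp(l) + 8*l + 168*exp(2*l) + 140*exp(l) - 24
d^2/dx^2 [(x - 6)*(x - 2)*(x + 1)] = 6*x - 14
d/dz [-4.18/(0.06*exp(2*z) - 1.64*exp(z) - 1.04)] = (0.5016*exp(z) - 6.8552)*exp(z)/(-0.06*exp(2*z) + 1.64*exp(z) + 1.04)^2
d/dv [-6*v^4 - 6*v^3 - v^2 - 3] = 2*v*(-12*v^2 - 9*v - 1)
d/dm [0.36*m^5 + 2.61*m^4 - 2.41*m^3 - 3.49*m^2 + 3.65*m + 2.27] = 1.8*m^4 + 10.44*m^3 - 7.23*m^2 - 6.98*m + 3.65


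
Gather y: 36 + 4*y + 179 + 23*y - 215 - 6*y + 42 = 21*y + 42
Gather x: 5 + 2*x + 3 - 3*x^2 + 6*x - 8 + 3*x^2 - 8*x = 0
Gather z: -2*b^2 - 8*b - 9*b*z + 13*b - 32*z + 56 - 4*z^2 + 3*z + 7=-2*b^2 + 5*b - 4*z^2 + z*(-9*b - 29) + 63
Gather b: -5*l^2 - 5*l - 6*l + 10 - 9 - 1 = -5*l^2 - 11*l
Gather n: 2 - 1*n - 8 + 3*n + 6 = 2*n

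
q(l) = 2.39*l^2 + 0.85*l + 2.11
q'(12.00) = 58.21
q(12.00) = 356.47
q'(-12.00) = -56.51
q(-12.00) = 336.07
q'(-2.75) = -12.30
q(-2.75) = 17.85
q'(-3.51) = -15.93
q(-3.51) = 28.57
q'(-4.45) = -20.42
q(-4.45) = 45.66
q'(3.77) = 18.87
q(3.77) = 39.28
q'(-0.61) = -2.07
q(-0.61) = 2.48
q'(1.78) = 9.36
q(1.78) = 11.20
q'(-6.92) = -32.23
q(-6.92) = 110.68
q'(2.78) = 14.14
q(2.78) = 22.94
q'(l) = 4.78*l + 0.85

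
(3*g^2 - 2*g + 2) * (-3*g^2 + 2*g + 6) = -9*g^4 + 12*g^3 + 8*g^2 - 8*g + 12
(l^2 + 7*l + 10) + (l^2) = 2*l^2 + 7*l + 10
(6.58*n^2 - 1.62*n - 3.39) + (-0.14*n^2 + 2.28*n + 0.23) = 6.44*n^2 + 0.66*n - 3.16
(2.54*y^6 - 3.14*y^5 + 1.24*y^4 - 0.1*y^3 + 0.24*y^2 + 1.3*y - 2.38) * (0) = 0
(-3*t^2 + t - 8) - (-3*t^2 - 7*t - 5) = 8*t - 3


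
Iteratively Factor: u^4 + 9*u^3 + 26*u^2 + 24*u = (u)*(u^3 + 9*u^2 + 26*u + 24) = u*(u + 4)*(u^2 + 5*u + 6) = u*(u + 3)*(u + 4)*(u + 2)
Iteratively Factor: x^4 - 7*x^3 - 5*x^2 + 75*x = (x + 3)*(x^3 - 10*x^2 + 25*x) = (x - 5)*(x + 3)*(x^2 - 5*x) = x*(x - 5)*(x + 3)*(x - 5)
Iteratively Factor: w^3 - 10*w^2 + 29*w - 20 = (w - 4)*(w^2 - 6*w + 5) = (w - 4)*(w - 1)*(w - 5)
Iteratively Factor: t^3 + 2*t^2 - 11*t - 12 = (t + 4)*(t^2 - 2*t - 3) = (t - 3)*(t + 4)*(t + 1)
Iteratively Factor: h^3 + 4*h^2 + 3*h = (h)*(h^2 + 4*h + 3) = h*(h + 1)*(h + 3)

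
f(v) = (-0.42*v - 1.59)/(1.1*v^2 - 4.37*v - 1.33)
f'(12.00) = 0.01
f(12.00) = -0.06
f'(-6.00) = -0.00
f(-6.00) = 0.01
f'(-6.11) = -0.00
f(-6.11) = 0.01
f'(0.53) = -0.40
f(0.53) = 0.54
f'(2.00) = 0.08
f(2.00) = 0.43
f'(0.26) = -0.95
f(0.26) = 0.71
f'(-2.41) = -0.05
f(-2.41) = -0.04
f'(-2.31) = -0.06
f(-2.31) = -0.04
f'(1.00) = -0.11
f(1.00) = 0.44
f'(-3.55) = -0.02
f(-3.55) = -0.00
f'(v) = (4.37 - 2.2*v)*(-0.42*v - 1.59)/(1.1*v^2 - 4.37*v - 1.33)^2 - 0.42/(1.1*v^2 - 4.37*v - 1.33) = (0.462*v^2 + 3.498*v - 6.3897)/(1.21*v^4 - 9.614*v^3 + 16.1709*v^2 + 11.6242*v + 1.7689)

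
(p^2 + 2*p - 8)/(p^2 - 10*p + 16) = (p + 4)/(p - 8)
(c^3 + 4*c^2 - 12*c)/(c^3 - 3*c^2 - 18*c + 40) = c*(c + 6)/(c^2 - c - 20)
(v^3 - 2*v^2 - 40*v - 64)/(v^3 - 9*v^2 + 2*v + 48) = (v + 4)/(v - 3)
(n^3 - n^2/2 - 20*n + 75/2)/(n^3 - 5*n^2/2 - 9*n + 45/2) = (n + 5)/(n + 3)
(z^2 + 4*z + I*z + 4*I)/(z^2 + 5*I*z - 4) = (z + 4)/(z + 4*I)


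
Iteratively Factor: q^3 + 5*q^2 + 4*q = (q)*(q^2 + 5*q + 4) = q*(q + 4)*(q + 1)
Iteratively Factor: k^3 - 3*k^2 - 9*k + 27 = (k + 3)*(k^2 - 6*k + 9) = (k - 3)*(k + 3)*(k - 3)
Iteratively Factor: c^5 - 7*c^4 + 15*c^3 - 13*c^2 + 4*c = (c)*(c^4 - 7*c^3 + 15*c^2 - 13*c + 4) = c*(c - 1)*(c^3 - 6*c^2 + 9*c - 4) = c*(c - 1)^2*(c^2 - 5*c + 4) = c*(c - 1)^3*(c - 4)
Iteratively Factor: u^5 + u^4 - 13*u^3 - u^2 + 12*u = (u)*(u^4 + u^3 - 13*u^2 - u + 12) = u*(u + 4)*(u^3 - 3*u^2 - u + 3) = u*(u - 1)*(u + 4)*(u^2 - 2*u - 3) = u*(u - 3)*(u - 1)*(u + 4)*(u + 1)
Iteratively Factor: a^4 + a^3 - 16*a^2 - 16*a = (a - 4)*(a^3 + 5*a^2 + 4*a) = (a - 4)*(a + 4)*(a^2 + a) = a*(a - 4)*(a + 4)*(a + 1)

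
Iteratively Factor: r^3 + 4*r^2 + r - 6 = (r - 1)*(r^2 + 5*r + 6) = (r - 1)*(r + 3)*(r + 2)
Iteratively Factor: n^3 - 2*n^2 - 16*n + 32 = (n - 2)*(n^2 - 16) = (n - 2)*(n + 4)*(n - 4)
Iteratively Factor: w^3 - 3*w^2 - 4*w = (w - 4)*(w^2 + w) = w*(w - 4)*(w + 1)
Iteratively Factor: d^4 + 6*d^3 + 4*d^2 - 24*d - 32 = (d - 2)*(d^3 + 8*d^2 + 20*d + 16) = (d - 2)*(d + 2)*(d^2 + 6*d + 8) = (d - 2)*(d + 2)^2*(d + 4)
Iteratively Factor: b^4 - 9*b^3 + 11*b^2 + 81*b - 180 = (b - 3)*(b^3 - 6*b^2 - 7*b + 60) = (b - 4)*(b - 3)*(b^2 - 2*b - 15) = (b - 5)*(b - 4)*(b - 3)*(b + 3)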